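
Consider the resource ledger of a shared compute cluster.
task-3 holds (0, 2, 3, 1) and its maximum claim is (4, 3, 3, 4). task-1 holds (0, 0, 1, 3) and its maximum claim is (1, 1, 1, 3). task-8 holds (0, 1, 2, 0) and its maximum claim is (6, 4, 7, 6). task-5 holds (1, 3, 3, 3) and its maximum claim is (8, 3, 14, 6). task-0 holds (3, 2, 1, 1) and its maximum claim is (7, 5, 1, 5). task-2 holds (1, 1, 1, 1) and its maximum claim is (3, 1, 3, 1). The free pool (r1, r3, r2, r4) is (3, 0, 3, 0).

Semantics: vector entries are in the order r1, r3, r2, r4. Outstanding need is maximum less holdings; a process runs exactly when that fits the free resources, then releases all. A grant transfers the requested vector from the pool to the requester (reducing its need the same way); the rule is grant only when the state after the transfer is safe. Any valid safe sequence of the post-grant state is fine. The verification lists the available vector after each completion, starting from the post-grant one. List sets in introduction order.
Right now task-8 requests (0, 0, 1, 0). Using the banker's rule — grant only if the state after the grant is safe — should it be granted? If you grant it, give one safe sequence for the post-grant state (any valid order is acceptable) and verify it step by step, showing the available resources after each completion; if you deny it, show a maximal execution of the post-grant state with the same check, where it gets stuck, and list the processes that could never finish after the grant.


GRANT — the state after the grant stays safe, e.g. via task-2, task-1, task-3, task-0, task-8, task-5.
Key observation: (3, 0, 2, 0) free after granting still covers task-2 first, and each release covers the next.
Verifying the post-grant state step by step:
  pool = (3, 0, 2, 0)
  task-2 needs (2, 0, 2, 0) <= (3, 0, 2, 0) -> finishes; pool += (1, 1, 1, 1) = (4, 1, 3, 1)
  task-1 needs (1, 1, 0, 0) <= (4, 1, 3, 1) -> finishes; pool += (0, 0, 1, 3) = (4, 1, 4, 4)
  task-3 needs (4, 1, 0, 3) <= (4, 1, 4, 4) -> finishes; pool += (0, 2, 3, 1) = (4, 3, 7, 5)
  task-0 needs (4, 3, 0, 4) <= (4, 3, 7, 5) -> finishes; pool += (3, 2, 1, 1) = (7, 5, 8, 6)
  task-8 needs (6, 3, 4, 6) <= (7, 5, 8, 6) -> finishes; pool += (0, 1, 3, 0) = (7, 6, 11, 6)
  task-5 needs (7, 0, 11, 3) <= (7, 6, 11, 6) -> finishes; pool += (1, 3, 3, 3) = (8, 9, 14, 9)


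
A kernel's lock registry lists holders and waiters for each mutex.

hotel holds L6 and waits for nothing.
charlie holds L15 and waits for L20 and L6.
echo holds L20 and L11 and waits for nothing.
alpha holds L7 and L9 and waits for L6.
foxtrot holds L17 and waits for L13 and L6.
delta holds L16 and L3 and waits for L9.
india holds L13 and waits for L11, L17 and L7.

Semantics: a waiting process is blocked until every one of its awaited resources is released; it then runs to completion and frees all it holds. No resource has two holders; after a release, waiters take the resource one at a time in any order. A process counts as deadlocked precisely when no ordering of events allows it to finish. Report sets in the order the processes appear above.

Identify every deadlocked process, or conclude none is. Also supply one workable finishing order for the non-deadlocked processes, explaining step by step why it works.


Deadlocked: foxtrot and india.
Key observation: the waits loop around foxtrot -> india -> foxtrot with no way out; no other process is dragged down with it.
A valid finishing order for the others: hotel, alpha, echo, delta, charlie.
Walking it through:
  run hotel (it waits on nothing); releases L6
  run alpha (all its waits — L6 — are resolved); releases L7 and L9
  run echo (it waits on nothing); releases L20 and L11
  run delta (all its waits — L9 — are resolved); releases L16 and L3
  run charlie (all its waits — L20 and L6 — are resolved); releases L15


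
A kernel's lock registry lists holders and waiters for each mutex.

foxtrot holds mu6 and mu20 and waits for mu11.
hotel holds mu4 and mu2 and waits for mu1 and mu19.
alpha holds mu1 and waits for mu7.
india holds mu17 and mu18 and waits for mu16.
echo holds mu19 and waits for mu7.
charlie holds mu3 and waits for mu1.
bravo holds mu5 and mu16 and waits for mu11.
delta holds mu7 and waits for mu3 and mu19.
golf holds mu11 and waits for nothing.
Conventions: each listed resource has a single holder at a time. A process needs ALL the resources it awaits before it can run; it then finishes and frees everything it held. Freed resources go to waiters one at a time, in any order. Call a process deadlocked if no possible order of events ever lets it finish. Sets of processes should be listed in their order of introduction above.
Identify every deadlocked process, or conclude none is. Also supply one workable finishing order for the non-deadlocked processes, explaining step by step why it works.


Deadlocked set: hotel, alpha, echo, charlie and delta.
Key observation: delta -> echo -> delta is a circular wait — nothing in it can go first; alpha and charlie are caught in further circular waits and hotel waits into the deadlock from upstream.
A valid finishing order for the others: golf, bravo, foxtrot, india.
Step-by-step check:
  run golf (it waits on nothing); releases mu11
  bravo waits on mu11 — all released -> runs and releases mu5 and mu16
  foxtrot waits on mu11 — all released -> runs and releases mu6 and mu20
  india waits on mu16 — all released -> runs and releases mu17 and mu18


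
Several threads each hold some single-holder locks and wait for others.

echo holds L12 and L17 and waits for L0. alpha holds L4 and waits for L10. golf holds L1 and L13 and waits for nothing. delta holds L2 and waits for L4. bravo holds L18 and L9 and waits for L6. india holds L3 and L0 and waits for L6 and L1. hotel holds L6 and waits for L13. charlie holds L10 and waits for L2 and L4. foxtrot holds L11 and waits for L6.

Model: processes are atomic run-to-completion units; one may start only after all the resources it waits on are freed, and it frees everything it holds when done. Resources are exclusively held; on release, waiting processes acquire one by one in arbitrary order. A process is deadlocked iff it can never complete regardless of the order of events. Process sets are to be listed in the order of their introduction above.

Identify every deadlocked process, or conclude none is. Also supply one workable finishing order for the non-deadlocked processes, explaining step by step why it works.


Deadlocked: alpha, delta and charlie.
Key observation: the knot is the closed ring of waits alpha -> charlie -> alpha; delta is caught in further circular waits.
The rest can finish in the order golf, hotel, foxtrot, bravo, india, echo.
Check, step by step:
  run golf (it waits on nothing); releases L1 and L13
  hotel: everything it awaited (L13) is free; runs, freeing L6
  foxtrot: everything it awaited (L6) is free; runs, freeing L11
  bravo: everything it awaited (L6) is free; runs, freeing L18 and L9
  india: everything it awaited (L6 and L1) is free; runs, freeing L3 and L0
  echo: everything it awaited (L0) is free; runs, freeing L12 and L17


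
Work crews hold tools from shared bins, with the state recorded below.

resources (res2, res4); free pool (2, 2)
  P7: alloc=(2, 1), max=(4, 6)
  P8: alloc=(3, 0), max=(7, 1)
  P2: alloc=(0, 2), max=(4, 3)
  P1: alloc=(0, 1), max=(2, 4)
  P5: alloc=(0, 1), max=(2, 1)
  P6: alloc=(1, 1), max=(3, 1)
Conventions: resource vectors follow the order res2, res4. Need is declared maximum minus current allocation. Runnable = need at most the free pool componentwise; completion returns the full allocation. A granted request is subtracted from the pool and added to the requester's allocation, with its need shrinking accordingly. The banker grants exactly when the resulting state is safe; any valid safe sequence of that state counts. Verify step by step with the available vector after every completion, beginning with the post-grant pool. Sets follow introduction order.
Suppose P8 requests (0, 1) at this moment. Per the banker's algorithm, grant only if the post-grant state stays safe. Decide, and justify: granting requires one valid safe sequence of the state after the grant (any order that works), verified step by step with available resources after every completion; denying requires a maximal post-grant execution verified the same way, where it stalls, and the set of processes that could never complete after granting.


DENY — the pretend-granted state is unsafe.
Key observation: after P5, P6, P1 the pool peaks at (3, 4), and each blocked process is short somewhere: P7 on res4; P8 on res2; P2 on res2.
Pretend the grant happened; the run P5, P6, P1 goes as far as possible. Verifying each step:
  pool = (2, 1)
  run P5 (needs (2, 0), free (2, 1)); after release of (0, 1) the pool is (2, 2)
  run P6 (needs (2, 0), free (2, 2)); after release of (1, 1) the pool is (3, 3)
  run P1 (needs (2, 3), free (3, 3)); after release of (0, 1) the pool is (3, 4)
  blocked: P7 wants (2, 5), pool (3, 4) — not enough res4
  blocked: P8 wants (4, 0), pool (3, 4) — not enough res2
  blocked: P2 wants (4, 1), pool (3, 4) — not enough res2
Post-grant, the permanently blocked set is P7, P8 and P2.


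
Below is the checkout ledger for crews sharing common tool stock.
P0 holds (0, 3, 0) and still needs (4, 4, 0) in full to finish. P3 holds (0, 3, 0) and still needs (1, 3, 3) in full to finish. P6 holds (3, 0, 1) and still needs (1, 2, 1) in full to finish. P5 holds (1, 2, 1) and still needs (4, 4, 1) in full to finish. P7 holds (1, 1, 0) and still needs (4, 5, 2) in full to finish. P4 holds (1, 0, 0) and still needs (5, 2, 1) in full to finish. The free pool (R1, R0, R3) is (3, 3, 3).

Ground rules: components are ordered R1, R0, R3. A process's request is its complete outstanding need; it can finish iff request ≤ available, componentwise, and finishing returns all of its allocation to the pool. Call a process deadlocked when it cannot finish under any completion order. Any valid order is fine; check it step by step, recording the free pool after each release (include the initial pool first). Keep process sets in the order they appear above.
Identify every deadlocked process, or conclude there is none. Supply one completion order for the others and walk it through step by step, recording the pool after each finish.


Nothing here is deadlocked.
Key observation: P6 can run right away; the returned allocation unlocks the remaining processes in turn.
One completion order for the rest: P6, P4, P3, P7, P5, P0. Walking it through:
  pool = (3, 3, 3)
  P6 needs (1, 2, 1) <= (3, 3, 3) -> finishes; pool += (3, 0, 1) = (6, 3, 4)
  P4 needs (5, 2, 1) <= (6, 3, 4) -> finishes; pool += (1, 0, 0) = (7, 3, 4)
  P3 needs (1, 3, 3) <= (7, 3, 4) -> finishes; pool += (0, 3, 0) = (7, 6, 4)
  P7 needs (4, 5, 2) <= (7, 6, 4) -> finishes; pool += (1, 1, 0) = (8, 7, 4)
  P5 needs (4, 4, 1) <= (8, 7, 4) -> finishes; pool += (1, 2, 1) = (9, 9, 5)
  P0 needs (4, 4, 0) <= (9, 9, 5) -> finishes; pool += (0, 3, 0) = (9, 12, 5)


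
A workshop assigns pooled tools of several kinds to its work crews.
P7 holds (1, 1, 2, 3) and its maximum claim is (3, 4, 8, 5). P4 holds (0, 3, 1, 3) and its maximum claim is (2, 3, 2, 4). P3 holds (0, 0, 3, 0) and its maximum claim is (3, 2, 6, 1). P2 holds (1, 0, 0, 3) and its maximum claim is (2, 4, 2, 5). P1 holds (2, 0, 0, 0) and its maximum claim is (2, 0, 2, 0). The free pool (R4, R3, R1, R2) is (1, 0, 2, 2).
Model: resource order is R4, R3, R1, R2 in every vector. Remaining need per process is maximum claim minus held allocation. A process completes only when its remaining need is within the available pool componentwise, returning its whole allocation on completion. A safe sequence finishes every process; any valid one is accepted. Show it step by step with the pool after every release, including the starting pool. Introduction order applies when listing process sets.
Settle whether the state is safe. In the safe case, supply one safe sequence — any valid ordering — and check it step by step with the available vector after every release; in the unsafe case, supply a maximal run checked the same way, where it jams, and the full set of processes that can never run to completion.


The state is SAFE; one workable sequence: P1, P4, P3, P7, P2.
Key observation: P1 marks the first exact bind of the order: its need (0, 0, 2, 0) fits the free (1, 0, 2, 2) with zero slack on a requested resource.
Walking it through:
  pool = (1, 0, 2, 2)
  P1: need (0, 0, 2, 0) fits (1, 0, 2, 2); releases (2, 0, 0, 0), pool now (3, 0, 2, 2)
  P4: need (2, 0, 1, 1) fits (3, 0, 2, 2); releases (0, 3, 1, 3), pool now (3, 3, 3, 5)
  P3: need (3, 2, 3, 1) fits (3, 3, 3, 5); releases (0, 0, 3, 0), pool now (3, 3, 6, 5)
  P7: need (2, 3, 6, 2) fits (3, 3, 6, 5); releases (1, 1, 2, 3), pool now (4, 4, 8, 8)
  P2: need (1, 4, 2, 2) fits (4, 4, 8, 8); releases (1, 0, 0, 3), pool now (5, 4, 8, 11)


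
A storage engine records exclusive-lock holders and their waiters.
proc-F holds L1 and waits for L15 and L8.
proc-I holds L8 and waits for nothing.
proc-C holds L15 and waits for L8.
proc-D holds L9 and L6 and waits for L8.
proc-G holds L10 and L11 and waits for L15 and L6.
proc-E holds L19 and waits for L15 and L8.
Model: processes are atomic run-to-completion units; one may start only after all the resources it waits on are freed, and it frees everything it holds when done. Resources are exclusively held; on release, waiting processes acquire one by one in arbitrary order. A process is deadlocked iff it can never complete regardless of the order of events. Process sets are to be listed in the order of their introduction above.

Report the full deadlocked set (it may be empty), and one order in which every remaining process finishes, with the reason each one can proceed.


Nothing here is deadlocked.
Key observation: there is no circular wait here — follow any chain and it reaches a process that is free to run now.
A valid finishing order for the others: proc-I, proc-C, proc-F, proc-E, proc-D, proc-G.
Check, step by step:
  proc-I waits on nothing -> runs at once and releases L8
  proc-C: everything it awaited (L8) is free; runs, freeing L15
  proc-F: everything it awaited (L15 and L8) is free; runs, freeing L1
  proc-E: everything it awaited (L15 and L8) is free; runs, freeing L19
  proc-D: everything it awaited (L8) is free; runs, freeing L9 and L6
  proc-G: everything it awaited (L15 and L6) is free; runs, freeing L10 and L11


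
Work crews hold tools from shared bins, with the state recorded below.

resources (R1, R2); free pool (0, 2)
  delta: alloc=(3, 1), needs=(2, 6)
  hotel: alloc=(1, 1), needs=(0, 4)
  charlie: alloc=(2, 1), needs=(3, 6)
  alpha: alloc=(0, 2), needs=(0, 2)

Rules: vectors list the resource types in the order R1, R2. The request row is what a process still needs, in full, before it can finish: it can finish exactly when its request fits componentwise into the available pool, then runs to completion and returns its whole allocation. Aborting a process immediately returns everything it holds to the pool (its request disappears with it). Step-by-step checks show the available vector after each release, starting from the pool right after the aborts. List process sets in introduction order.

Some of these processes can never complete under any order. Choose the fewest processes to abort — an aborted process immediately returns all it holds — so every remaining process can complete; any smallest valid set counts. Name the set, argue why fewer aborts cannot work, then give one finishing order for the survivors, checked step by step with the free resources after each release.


Abort charlie.
Key observation: delta could never have finished before the abort; with (2, 1) returned by charlie, it fits at step 3.
No smaller set exists: with zero aborts the deadlock remains.
Survivors finish in the order: alpha, hotel, delta. Step-by-step check (pool after the aborts first):
  pool = (2, 3)
  alpha needs (0, 2) <= (2, 3) -> finishes; pool += (0, 2) = (2, 5)
  hotel needs (0, 4) <= (2, 5) -> finishes; pool += (1, 1) = (3, 6)
  delta needs (2, 6) <= (3, 6) -> finishes; pool += (3, 1) = (6, 7)


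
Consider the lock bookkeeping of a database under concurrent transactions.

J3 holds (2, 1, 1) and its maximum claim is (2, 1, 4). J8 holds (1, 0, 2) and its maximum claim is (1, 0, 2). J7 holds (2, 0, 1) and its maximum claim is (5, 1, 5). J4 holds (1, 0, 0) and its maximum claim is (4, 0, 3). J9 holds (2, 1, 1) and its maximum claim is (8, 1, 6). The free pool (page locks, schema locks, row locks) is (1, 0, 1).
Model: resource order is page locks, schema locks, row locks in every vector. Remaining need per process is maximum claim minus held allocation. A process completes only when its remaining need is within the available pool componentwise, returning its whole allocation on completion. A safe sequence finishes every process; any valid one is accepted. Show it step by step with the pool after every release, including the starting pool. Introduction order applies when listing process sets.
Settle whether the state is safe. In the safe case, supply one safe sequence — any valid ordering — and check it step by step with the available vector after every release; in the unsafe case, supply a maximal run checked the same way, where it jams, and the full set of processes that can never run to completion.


SAFE — a valid safe sequence is J8, J3, J7, J9, J4.
Key observation: the first exact fit in this order is J3 — it needs (0, 0, 3) with (2, 0, 3) free, meeting a requested resource to the last unit.
Step-by-step check:
  pool = (1, 0, 1)
  J8 needs (0, 0, 0) <= (1, 0, 1) -> finishes; pool += (1, 0, 2) = (2, 0, 3)
  J3 needs (0, 0, 3) <= (2, 0, 3) -> finishes; pool += (2, 1, 1) = (4, 1, 4)
  J7 needs (3, 1, 4) <= (4, 1, 4) -> finishes; pool += (2, 0, 1) = (6, 1, 5)
  J9 needs (6, 0, 5) <= (6, 1, 5) -> finishes; pool += (2, 1, 1) = (8, 2, 6)
  J4 needs (3, 0, 3) <= (8, 2, 6) -> finishes; pool += (1, 0, 0) = (9, 2, 6)


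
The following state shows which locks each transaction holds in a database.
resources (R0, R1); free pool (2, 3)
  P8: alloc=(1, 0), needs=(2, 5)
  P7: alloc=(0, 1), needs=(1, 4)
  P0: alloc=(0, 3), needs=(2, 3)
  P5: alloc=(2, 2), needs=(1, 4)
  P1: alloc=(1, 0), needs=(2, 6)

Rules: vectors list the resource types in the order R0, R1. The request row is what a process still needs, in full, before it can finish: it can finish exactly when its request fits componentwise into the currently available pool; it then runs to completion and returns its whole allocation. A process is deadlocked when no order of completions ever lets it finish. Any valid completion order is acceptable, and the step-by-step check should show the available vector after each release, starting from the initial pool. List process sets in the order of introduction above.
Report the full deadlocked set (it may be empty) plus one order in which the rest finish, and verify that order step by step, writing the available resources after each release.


Nothing here is deadlocked.
Key observation: there is always a runnable process — P0 first — so the state unwinds completely.
The rest can finish in the order P0, P8, P7, P1, P5. Step-by-step check:
  pool = (2, 3)
  run P0 (needs (2, 3), free (2, 3)); after release of (0, 3) the pool is (2, 6)
  run P8 (needs (2, 5), free (2, 6)); after release of (1, 0) the pool is (3, 6)
  run P7 (needs (1, 4), free (3, 6)); after release of (0, 1) the pool is (3, 7)
  run P1 (needs (2, 6), free (3, 7)); after release of (1, 0) the pool is (4, 7)
  run P5 (needs (1, 4), free (4, 7)); after release of (2, 2) the pool is (6, 9)


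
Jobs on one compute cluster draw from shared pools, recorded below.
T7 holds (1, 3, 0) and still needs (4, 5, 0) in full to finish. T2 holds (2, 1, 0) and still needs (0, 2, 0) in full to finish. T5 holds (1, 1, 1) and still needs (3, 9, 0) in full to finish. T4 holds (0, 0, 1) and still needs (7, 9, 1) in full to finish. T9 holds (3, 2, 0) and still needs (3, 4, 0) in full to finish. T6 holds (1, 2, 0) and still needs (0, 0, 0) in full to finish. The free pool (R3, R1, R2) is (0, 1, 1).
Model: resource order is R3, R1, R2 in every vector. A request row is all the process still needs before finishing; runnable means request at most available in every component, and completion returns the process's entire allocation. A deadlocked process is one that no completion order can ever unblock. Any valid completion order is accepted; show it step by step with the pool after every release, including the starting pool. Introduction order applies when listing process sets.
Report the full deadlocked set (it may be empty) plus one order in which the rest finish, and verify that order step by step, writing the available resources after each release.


No process is deadlocked.
Key observation: T6 fits the free pool immediately, and its release cascades until everyone finishes.
One completion order for the rest: T6, T2, T9, T7, T5, T4. Step-by-step check:
  pool = (0, 1, 1)
  T6 needs (0, 0, 0) <= (0, 1, 1) -> finishes; pool += (1, 2, 0) = (1, 3, 1)
  T2 needs (0, 2, 0) <= (1, 3, 1) -> finishes; pool += (2, 1, 0) = (3, 4, 1)
  T9 needs (3, 4, 0) <= (3, 4, 1) -> finishes; pool += (3, 2, 0) = (6, 6, 1)
  T7 needs (4, 5, 0) <= (6, 6, 1) -> finishes; pool += (1, 3, 0) = (7, 9, 1)
  T5 needs (3, 9, 0) <= (7, 9, 1) -> finishes; pool += (1, 1, 1) = (8, 10, 2)
  T4 needs (7, 9, 1) <= (8, 10, 2) -> finishes; pool += (0, 0, 1) = (8, 10, 3)


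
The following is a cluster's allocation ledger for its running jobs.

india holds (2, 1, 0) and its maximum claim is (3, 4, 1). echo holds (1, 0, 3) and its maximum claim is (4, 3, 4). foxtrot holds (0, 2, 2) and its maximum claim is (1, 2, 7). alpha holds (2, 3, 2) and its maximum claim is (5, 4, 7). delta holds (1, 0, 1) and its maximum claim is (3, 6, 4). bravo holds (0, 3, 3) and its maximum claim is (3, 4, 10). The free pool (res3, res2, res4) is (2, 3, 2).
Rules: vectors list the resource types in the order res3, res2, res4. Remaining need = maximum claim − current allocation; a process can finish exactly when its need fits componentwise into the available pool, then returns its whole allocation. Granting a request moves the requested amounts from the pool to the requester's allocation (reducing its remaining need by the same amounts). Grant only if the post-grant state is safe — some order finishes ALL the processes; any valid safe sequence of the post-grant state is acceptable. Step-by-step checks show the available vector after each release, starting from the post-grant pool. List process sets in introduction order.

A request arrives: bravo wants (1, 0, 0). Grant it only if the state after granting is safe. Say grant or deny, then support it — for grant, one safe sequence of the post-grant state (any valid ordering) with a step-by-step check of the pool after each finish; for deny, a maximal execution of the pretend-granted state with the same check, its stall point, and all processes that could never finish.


GRANT. The post-grant state is safe; one safe sequence: india, echo, alpha, bravo, delta, foxtrot.
Key observation: granting shrinks the pool to (1, 3, 2), yet india still fits and the chain goes through.
Step-by-step check of the post-grant state:
  pool = (1, 3, 2)
  india: need (1, 3, 1) fits (1, 3, 2); releases (2, 1, 0), pool now (3, 4, 2)
  echo: need (3, 3, 1) fits (3, 4, 2); releases (1, 0, 3), pool now (4, 4, 5)
  alpha: need (3, 1, 5) fits (4, 4, 5); releases (2, 3, 2), pool now (6, 7, 7)
  bravo: need (2, 1, 7) fits (6, 7, 7); releases (1, 3, 3), pool now (7, 10, 10)
  delta: need (2, 6, 3) fits (7, 10, 10); releases (1, 0, 1), pool now (8, 10, 11)
  foxtrot: need (1, 0, 5) fits (8, 10, 11); releases (0, 2, 2), pool now (8, 12, 13)


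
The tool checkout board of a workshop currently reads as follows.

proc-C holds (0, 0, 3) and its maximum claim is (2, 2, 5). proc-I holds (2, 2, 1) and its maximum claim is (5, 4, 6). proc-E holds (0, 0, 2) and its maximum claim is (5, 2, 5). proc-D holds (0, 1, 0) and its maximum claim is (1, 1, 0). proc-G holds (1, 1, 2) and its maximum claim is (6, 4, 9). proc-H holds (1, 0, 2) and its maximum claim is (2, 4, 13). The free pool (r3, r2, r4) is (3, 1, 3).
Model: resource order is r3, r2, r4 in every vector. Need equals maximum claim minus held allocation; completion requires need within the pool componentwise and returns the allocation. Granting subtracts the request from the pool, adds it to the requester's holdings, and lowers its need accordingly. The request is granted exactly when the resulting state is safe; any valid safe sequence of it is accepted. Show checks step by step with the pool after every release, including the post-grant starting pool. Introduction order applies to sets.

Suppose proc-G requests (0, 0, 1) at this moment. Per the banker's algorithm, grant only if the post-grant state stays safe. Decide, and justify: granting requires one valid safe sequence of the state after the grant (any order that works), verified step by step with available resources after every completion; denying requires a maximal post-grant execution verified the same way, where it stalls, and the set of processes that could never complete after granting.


GRANT — the state after the grant stays safe, e.g. via proc-D, proc-C, proc-I, proc-G, proc-E, proc-H.
Key observation: even at the reduced pool (3, 1, 2), proc-D fits immediately, so safety survives the grant.
Verifying the post-grant state step by step:
  pool = (3, 1, 2)
  run proc-D (needs (1, 0, 0), free (3, 1, 2)); after release of (0, 1, 0) the pool is (3, 2, 2)
  run proc-C (needs (2, 2, 2), free (3, 2, 2)); after release of (0, 0, 3) the pool is (3, 2, 5)
  run proc-I (needs (3, 2, 5), free (3, 2, 5)); after release of (2, 2, 1) the pool is (5, 4, 6)
  run proc-G (needs (5, 3, 6), free (5, 4, 6)); after release of (1, 1, 3) the pool is (6, 5, 9)
  run proc-E (needs (5, 2, 3), free (6, 5, 9)); after release of (0, 0, 2) the pool is (6, 5, 11)
  run proc-H (needs (1, 4, 11), free (6, 5, 11)); after release of (1, 0, 2) the pool is (7, 5, 13)


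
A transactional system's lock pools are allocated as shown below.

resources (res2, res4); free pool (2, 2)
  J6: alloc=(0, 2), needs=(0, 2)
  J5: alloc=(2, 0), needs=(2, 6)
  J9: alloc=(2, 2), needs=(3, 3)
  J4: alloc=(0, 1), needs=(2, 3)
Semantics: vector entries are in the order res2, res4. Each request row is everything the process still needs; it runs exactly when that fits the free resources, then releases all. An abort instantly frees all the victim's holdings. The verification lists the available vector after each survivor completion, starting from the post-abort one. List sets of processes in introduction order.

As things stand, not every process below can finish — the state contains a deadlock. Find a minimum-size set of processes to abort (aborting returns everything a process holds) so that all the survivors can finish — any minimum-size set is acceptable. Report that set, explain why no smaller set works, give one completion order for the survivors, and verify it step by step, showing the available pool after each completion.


Abort J9.
Key observation: J5 was stuck for good until J9 gave back (2, 2); in the order shown it finishes at step 3.
No smaller set exists: with zero aborts the deadlock remains.
The survivors complete as J6, J4, J5. Walking it through (starting from the post-abort pool):
  pool = (4, 4)
  J6: need (0, 2) fits (4, 4); releases (0, 2), pool now (4, 6)
  J4: need (2, 3) fits (4, 6); releases (0, 1), pool now (4, 7)
  J5: need (2, 6) fits (4, 7); releases (2, 0), pool now (6, 7)


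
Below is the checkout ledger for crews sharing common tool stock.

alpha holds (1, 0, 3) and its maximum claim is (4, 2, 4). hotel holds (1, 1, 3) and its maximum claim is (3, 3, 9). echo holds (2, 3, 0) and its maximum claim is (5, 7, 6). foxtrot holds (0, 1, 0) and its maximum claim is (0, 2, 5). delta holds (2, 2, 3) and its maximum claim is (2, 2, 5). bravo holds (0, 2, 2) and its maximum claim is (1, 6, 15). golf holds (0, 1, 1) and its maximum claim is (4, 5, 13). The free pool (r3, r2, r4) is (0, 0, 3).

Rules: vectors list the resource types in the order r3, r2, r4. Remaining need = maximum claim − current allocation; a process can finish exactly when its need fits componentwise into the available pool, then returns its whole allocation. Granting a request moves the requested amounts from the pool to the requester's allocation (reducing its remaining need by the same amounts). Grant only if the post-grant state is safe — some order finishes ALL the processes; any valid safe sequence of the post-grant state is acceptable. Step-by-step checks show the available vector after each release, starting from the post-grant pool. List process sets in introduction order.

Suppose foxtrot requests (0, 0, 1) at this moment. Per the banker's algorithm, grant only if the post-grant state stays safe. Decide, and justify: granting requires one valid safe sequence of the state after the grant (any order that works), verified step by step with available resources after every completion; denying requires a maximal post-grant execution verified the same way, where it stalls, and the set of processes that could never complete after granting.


GRANT — the state after the grant stays safe, e.g. via delta, foxtrot, hotel, alpha, golf, echo, bravo.
Key observation: (0, 0, 2) free after granting still covers delta first, and each release covers the next.
Check on the post-grant state, step by step:
  pool = (0, 0, 2)
  delta: need (0, 0, 2) fits (0, 0, 2); releases (2, 2, 3), pool now (2, 2, 5)
  foxtrot: need (0, 1, 4) fits (2, 2, 5); releases (0, 1, 1), pool now (2, 3, 6)
  hotel: need (2, 2, 6) fits (2, 3, 6); releases (1, 1, 3), pool now (3, 4, 9)
  alpha: need (3, 2, 1) fits (3, 4, 9); releases (1, 0, 3), pool now (4, 4, 12)
  golf: need (4, 4, 12) fits (4, 4, 12); releases (0, 1, 1), pool now (4, 5, 13)
  echo: need (3, 4, 6) fits (4, 5, 13); releases (2, 3, 0), pool now (6, 8, 13)
  bravo: need (1, 4, 13) fits (6, 8, 13); releases (0, 2, 2), pool now (6, 10, 15)


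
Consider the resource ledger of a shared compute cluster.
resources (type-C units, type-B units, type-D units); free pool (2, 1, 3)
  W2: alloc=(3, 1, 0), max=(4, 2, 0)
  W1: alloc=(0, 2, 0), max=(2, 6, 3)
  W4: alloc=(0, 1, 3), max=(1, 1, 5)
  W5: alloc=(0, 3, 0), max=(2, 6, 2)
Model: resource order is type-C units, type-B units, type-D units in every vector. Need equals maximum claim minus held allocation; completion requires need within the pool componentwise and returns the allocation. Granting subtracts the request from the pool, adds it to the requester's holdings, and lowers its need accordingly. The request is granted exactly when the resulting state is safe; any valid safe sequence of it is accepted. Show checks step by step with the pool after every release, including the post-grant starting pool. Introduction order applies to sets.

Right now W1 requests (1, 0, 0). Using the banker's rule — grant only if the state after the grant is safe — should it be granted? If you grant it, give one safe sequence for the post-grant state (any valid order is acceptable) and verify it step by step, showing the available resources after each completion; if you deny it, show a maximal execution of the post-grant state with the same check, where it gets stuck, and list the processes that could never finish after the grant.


GRANT: granting preserves safety; a valid post-grant sequence is W2, W4, W5, W1.
Key observation: granting shrinks the pool to (1, 1, 3), yet W2 still fits and the chain goes through.
Check on the post-grant state, step by step:
  pool = (1, 1, 3)
  W2: need (1, 1, 0) fits (1, 1, 3); releases (3, 1, 0), pool now (4, 2, 3)
  W4: need (1, 0, 2) fits (4, 2, 3); releases (0, 1, 3), pool now (4, 3, 6)
  W5: need (2, 3, 2) fits (4, 3, 6); releases (0, 3, 0), pool now (4, 6, 6)
  W1: need (1, 4, 3) fits (4, 6, 6); releases (1, 2, 0), pool now (5, 8, 6)


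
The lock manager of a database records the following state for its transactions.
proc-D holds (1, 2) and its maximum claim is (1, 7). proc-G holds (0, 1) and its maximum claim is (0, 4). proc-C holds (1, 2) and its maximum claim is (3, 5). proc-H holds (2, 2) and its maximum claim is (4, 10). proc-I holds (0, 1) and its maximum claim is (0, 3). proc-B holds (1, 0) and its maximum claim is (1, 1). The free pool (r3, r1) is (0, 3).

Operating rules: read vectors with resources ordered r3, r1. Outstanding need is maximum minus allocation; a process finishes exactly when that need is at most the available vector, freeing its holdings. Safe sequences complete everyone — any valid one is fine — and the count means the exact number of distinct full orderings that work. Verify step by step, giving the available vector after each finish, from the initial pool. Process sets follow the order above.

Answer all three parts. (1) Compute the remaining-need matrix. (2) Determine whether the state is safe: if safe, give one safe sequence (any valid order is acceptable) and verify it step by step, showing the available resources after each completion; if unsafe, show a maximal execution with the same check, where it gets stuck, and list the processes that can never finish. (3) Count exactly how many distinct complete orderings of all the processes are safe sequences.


(1) Need matrix, components ordered r3, r1:
  proc-D: (0, 5)
  proc-G: (0, 3)
  proc-C: (2, 3)
  proc-H: (2, 8)
  proc-I: (0, 2)
  proc-B: (0, 1)
(2) SAFE, for example via the order proc-B, proc-G, proc-I, proc-D, proc-C, proc-H.
Key observation: proc-G marks the first exact bind of the order: its need (0, 3) fits the free (1, 3) with zero slack on a requested resource.
Check, step by step:
  pool = (0, 3)
  run proc-B (needs (0, 1), free (0, 3)); after release of (1, 0) the pool is (1, 3)
  run proc-G (needs (0, 3), free (1, 3)); after release of (0, 1) the pool is (1, 4)
  run proc-I (needs (0, 2), free (1, 4)); after release of (0, 1) the pool is (1, 5)
  run proc-D (needs (0, 5), free (1, 5)); after release of (1, 2) the pool is (2, 7)
  run proc-C (needs (2, 3), free (2, 7)); after release of (1, 2) the pool is (3, 9)
  run proc-H (needs (2, 8), free (3, 9)); after release of (2, 2) the pool is (5, 11)
(3) Exactly 8 of the possible complete orderings are safe sequences.


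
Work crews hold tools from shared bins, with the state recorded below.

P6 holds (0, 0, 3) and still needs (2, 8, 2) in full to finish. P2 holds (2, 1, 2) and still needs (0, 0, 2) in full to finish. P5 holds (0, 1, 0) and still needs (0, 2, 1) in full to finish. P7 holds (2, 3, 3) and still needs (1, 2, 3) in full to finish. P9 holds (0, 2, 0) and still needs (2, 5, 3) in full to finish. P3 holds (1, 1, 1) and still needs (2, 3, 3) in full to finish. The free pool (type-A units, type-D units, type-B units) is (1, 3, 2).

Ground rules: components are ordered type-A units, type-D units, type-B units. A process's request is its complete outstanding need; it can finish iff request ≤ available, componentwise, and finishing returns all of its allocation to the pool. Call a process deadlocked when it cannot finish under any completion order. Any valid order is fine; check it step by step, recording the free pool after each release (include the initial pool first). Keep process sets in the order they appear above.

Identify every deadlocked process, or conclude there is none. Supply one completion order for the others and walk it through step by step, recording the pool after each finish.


Nothing here is deadlocked.
Key observation: P2 leads a chain of completions in which each release enables another process.
The rest can finish in the order P2, P7, P9, P3, P6, P5. Verifying each step:
  pool = (1, 3, 2)
  P2: need (0, 0, 2) fits (1, 3, 2); releases (2, 1, 2), pool now (3, 4, 4)
  P7: need (1, 2, 3) fits (3, 4, 4); releases (2, 3, 3), pool now (5, 7, 7)
  P9: need (2, 5, 3) fits (5, 7, 7); releases (0, 2, 0), pool now (5, 9, 7)
  P3: need (2, 3, 3) fits (5, 9, 7); releases (1, 1, 1), pool now (6, 10, 8)
  P6: need (2, 8, 2) fits (6, 10, 8); releases (0, 0, 3), pool now (6, 10, 11)
  P5: need (0, 2, 1) fits (6, 10, 11); releases (0, 1, 0), pool now (6, 11, 11)


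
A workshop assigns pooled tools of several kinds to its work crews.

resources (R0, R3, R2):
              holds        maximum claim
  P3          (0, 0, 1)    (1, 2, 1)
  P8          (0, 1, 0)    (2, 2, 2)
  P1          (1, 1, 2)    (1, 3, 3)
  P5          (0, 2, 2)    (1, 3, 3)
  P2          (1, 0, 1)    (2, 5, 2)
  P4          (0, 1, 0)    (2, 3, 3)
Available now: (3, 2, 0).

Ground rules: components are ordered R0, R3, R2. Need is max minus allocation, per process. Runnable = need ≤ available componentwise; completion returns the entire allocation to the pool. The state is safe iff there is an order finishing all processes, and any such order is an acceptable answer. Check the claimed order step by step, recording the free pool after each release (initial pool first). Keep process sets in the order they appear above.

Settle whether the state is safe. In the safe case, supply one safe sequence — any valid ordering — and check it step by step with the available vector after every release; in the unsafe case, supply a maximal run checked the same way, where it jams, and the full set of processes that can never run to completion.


SAFE, for example via the order P3, P5, P1, P8, P2, P4.
Key observation: P3 marks the first exact bind of the order: its need (1, 2, 0) fits the free (3, 2, 0) with zero slack on a requested resource.
Step-by-step check:
  pool = (3, 2, 0)
  run P3 (needs (1, 2, 0), free (3, 2, 0)); after release of (0, 0, 1) the pool is (3, 2, 1)
  run P5 (needs (1, 1, 1), free (3, 2, 1)); after release of (0, 2, 2) the pool is (3, 4, 3)
  run P1 (needs (0, 2, 1), free (3, 4, 3)); after release of (1, 1, 2) the pool is (4, 5, 5)
  run P8 (needs (2, 1, 2), free (4, 5, 5)); after release of (0, 1, 0) the pool is (4, 6, 5)
  run P2 (needs (1, 5, 1), free (4, 6, 5)); after release of (1, 0, 1) the pool is (5, 6, 6)
  run P4 (needs (2, 2, 3), free (5, 6, 6)); after release of (0, 1, 0) the pool is (5, 7, 6)


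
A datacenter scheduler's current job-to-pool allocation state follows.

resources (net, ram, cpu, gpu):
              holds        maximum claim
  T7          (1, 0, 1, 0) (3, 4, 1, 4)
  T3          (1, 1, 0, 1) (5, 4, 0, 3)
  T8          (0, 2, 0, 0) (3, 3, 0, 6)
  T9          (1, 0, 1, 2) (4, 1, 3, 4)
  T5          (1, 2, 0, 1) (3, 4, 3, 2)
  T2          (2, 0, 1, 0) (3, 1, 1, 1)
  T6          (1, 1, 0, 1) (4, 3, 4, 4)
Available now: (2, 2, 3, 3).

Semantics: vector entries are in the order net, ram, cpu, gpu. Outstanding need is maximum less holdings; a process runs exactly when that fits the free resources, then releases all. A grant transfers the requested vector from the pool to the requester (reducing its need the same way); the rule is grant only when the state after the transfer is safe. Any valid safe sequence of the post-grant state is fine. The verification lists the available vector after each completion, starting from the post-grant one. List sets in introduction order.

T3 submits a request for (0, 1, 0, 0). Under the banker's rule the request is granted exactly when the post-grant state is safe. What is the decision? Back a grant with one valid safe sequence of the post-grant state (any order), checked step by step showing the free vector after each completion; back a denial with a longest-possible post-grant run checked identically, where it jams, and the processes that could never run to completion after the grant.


DENY: after the grant no complete ordering would exist.
Key observation: after T2, T9 the pool peaks at (5, 1, 5, 5), and each blocked process is short somewhere: T7 on ram; T3 on ram; T8 on gpu; T5 on ram; T6 on ram.
On the post-grant state, T2, T9 is a maximal run — nothing extends it. Verifying each step:
  pool = (2, 1, 3, 3)
  run T2 (needs (1, 1, 0, 1), free (2, 1, 3, 3)); after release of (2, 0, 1, 0) the pool is (4, 1, 4, 3)
  run T9 (needs (3, 1, 2, 2), free (4, 1, 4, 3)); after release of (1, 0, 1, 2) the pool is (5, 1, 5, 5)
  blocked: T7 wants (2, 4, 0, 4), pool (5, 1, 5, 5) — not enough ram
  blocked: T3 wants (4, 2, 0, 2), pool (5, 1, 5, 5) — not enough ram
  blocked: T8 wants (3, 1, 0, 6), pool (5, 1, 5, 5) — not enough gpu
  blocked: T5 wants (2, 2, 3, 1), pool (5, 1, 5, 5) — not enough ram
  blocked: T6 wants (3, 2, 4, 3), pool (5, 1, 5, 5) — not enough ram
Had the request been granted, T7, T3, T8, T5 and T6 could never finish.
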